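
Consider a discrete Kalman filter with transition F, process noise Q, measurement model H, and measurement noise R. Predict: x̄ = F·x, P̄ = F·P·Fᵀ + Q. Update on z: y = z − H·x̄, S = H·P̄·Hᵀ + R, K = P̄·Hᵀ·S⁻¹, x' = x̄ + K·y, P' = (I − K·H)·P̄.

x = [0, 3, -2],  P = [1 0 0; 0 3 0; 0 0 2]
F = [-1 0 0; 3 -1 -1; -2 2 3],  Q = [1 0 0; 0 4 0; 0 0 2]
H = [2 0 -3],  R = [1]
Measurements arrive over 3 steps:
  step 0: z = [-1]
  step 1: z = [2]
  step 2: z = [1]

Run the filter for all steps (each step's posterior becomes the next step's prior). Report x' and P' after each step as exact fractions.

step 0: x̄ = F·x = [0, -1, 0]
step 0: P̄ = F·P·Fᵀ + Q = [2 -3 2; -3 18 -18; 2 -18 36]
step 0: y = z − H·x̄ = [-1]
step 0: S = H·P̄·Hᵀ + R = [309]
step 0: K = P̄·Hᵀ·S⁻¹ = [-2/309; 16/103; -104/309]
step 0: x' = x̄ + K·y = [2/309, -119/103, 104/309]
step 0: P' = (I − K·H)·P̄ = [614/309 -277/103 410/309; -277/103 1086/103 -190/103; 410/309 -190/103 308/309]
step 1: x̄ = F·x = [-2/309, 259/309, -406/309]
step 1: P̄ = F·P·Fᵀ + Q = [923/309 -2263/309 1660/309; -2263/309 11714/309 -10412/309; 1660/309 -10412/309 13766/309]
step 1: y = z − H·x̄ = [-596/309]
step 1: S = H·P̄·Hᵀ + R = [107975/309]
step 1: K = P̄·Hᵀ·S⁻¹ = [-3134/107975; 5342/21595; -37978/107975]
step 1: x' = x̄ + K·y = [5346/107975, 7797/21595, -68618/107975]
step 1: P' = (I − K·H)·P̄ = [290741/107975 -103973/21595 194872/107975; -103973/21595 71378/4319 -71096/21595; 194872/107975 -71096/21595 142574/107975]
step 2: x̄ = F·x = [-5346/107975, 45671/107975, -138576/107975]
step 2: P̄ = F·P·Fᵀ + Q = [398716/107975 -1197216/107975 1036596/107975; -1197216/107975 6214591/107975 -5978996/107975; 1036596/107975 -5978996/107975 7354576/107975]
step 2: y = z − H·x̄ = [-297061/107975]
step 2: S = H·P̄·Hᵀ + R = [55454871/107975]
step 2: K = P̄·Hᵀ·S⁻¹ = [-2312356/55454871; 5180852/18484957; -6663512/18484957]
step 2: x' = x̄ + K·y = [3616106/55454871, -6434847/18484957, -5391080/18484957]
step 2: P' = (I − K·H)·P̄ = [155255884/55454871 -94007984/18484957 34758236/18484957; -94007984/18484957 318154805/18484957 -64398940/18484957; 34758236/18484957 -64398940/18484957 25393328/18484957]

step 0: x' = [2/309, -119/103, 104/309], P' = [614/309 -277/103 410/309; -277/103 1086/103 -190/103; 410/309 -190/103 308/309]
step 1: x' = [5346/107975, 7797/21595, -68618/107975], P' = [290741/107975 -103973/21595 194872/107975; -103973/21595 71378/4319 -71096/21595; 194872/107975 -71096/21595 142574/107975]
step 2: x' = [3616106/55454871, -6434847/18484957, -5391080/18484957], P' = [155255884/55454871 -94007984/18484957 34758236/18484957; -94007984/18484957 318154805/18484957 -64398940/18484957; 34758236/18484957 -64398940/18484957 25393328/18484957]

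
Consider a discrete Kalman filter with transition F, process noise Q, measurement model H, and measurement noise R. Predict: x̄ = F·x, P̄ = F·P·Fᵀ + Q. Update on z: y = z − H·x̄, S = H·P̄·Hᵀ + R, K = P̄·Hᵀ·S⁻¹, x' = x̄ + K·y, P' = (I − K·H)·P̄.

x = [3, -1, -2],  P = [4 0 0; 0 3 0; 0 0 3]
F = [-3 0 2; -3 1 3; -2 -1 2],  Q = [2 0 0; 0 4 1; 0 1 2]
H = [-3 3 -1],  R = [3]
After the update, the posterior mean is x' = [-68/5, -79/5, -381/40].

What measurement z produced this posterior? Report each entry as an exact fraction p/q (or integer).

z = [3]

x̄ = F·x = [-13, -16, -9]
P̄ = F·P·Fᵀ + Q = [50 54 36; 54 70 40; 36 40 33]
S = H·P̄·Hᵀ + R = [120]
K = P̄·Hᵀ·S⁻¹ = [-1/5; 1/15; -7/40]
x' − x̄ = [-3/5, 1/5, -21/40] = K·y
y = (KᵀK)⁻¹·Kᵀ·(x' − x̄) = [3]
z = y + H·x̄ = [3] + [0] = [3]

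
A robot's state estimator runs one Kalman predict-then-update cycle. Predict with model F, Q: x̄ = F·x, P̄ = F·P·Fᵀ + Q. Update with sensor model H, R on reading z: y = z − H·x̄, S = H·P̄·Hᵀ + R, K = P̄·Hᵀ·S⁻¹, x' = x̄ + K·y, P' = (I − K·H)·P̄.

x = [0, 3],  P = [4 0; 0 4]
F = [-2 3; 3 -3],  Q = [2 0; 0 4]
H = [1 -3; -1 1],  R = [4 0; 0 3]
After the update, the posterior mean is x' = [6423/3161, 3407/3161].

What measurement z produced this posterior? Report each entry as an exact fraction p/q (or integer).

x̄ = F·x = [9, -9]
P̄ = F·P·Fᵀ + Q = [54 -60; -60 76]
S = H·P̄·Hᵀ + R = [1102 -522; -522 253]
K = P̄·Hᵀ·S⁻¹ = [-153/3161 -60/109; -936/3161 -8/109]
x' − x̄ = [-22026/3161, 31856/3161] = K·y
y = (KᵀK)⁻¹·Kᵀ·(x' − x̄) = [-38, 16]
z = y + H·x̄ = [-38, 16] + [36, -18] = [-2, -2]

z = [-2, -2]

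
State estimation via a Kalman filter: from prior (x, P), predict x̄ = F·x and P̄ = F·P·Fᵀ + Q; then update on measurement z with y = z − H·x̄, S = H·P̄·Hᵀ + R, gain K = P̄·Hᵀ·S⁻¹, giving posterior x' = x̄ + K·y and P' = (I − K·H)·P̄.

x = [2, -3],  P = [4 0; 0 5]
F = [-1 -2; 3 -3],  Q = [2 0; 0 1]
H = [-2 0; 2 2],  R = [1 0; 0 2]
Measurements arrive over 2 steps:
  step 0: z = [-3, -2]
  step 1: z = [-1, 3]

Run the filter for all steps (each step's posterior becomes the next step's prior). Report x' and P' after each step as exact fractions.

step 0: x̄ = F·x = [4, 15]
step 0: P̄ = F·P·Fᵀ + Q = [26 18; 18 82]
step 0: y = z − H·x̄ = [5, -40]
step 0: S = H·P̄·Hᵀ + R = [105 -176; -176 578]
step 0: K = P̄·Hᵀ·S⁻¹ = [-7284/14857 44/14857; 7196/14857 7332/14857]
step 0: x' = x̄ + K·y = [256/179, -415/179]
step 0: P' = (I − K·H)·P̄ = [3642/14857 -3598/14857; -3598/14857 10930/14857]
step 1: x̄ = F·x = [574/179, 2013/179]
step 1: P̄ = F·P·Fᵀ + Q = [62684/14857 65448/14857; 65448/14857 210769/14857]
step 1: y = z − H·x̄ = [969/179, -4637/179]
step 1: S = H·P̄·Hᵀ + R = [265593/14857 -512528/14857; -512528/14857 1647110/14857]
step 1: K = P̄·Hᵀ·S⁻¹ = [-2529192/5881939 128132/5881939; 324704/840277 382863/840277]
step 1: x' = x̄ + K·y = [1850826/5881939, 1289274/840277]
step 1: P' = (I − K·H)·P̄ = [1264596/5881939 -162352/840277; -162352/840277 545215/840277]

step 0: x' = [256/179, -415/179], P' = [3642/14857 -3598/14857; -3598/14857 10930/14857]
step 1: x' = [1850826/5881939, 1289274/840277], P' = [1264596/5881939 -162352/840277; -162352/840277 545215/840277]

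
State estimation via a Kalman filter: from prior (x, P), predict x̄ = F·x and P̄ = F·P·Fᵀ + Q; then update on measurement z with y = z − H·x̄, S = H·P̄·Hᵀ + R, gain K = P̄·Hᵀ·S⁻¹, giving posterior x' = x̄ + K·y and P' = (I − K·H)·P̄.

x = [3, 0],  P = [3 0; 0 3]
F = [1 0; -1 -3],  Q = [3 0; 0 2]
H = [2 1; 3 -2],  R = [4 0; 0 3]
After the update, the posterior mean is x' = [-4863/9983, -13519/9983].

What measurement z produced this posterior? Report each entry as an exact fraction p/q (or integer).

z = [-3, 1]

x̄ = F·x = [3, -3]
P̄ = F·P·Fᵀ + Q = [6 -3; -3 32]
S = H·P̄·Hᵀ + R = [48 -25; -25 221]
K = P̄·Hᵀ·S⁻¹ = [2589/9983 1377/9983; 3921/9983 -2854/9983]
x' − x̄ = [-34812/9983, 16430/9983] = K·y
y = (KᵀK)⁻¹·Kᵀ·(x' − x̄) = [-6, -14]
z = y + H·x̄ = [-6, -14] + [3, 15] = [-3, 1]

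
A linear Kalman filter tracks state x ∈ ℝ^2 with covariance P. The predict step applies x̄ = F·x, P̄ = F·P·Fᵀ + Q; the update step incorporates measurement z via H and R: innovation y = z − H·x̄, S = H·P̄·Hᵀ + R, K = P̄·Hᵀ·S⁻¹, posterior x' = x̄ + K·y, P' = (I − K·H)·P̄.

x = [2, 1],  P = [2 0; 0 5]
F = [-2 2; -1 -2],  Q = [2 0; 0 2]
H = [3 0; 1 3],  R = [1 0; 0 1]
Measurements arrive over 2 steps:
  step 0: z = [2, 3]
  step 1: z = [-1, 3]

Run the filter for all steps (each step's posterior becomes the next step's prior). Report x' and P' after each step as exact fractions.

step 0: x' = [24628/38005, 2556/3455], P' = [4206/38005 -128/3455; -128/3455 424/3455]
step 1: x' = [-7440428/26056777, 24903036/26056777], P' = [2792802/26056777 -903076/26056777; -903076/26056777 3059960/26056777]

step 0: x̄ = F·x = [-2, -4]
step 0: P̄ = F·P·Fᵀ + Q = [30 -16; -16 24]
step 0: y = z − H·x̄ = [8, 17]
step 0: S = H·P̄·Hᵀ + R = [271 -54; -54 151]
step 0: K = P̄·Hᵀ·S⁻¹ = [12618/38005 -18/38005; -384/3455 1144/3455]
step 0: x' = x̄ + K·y = [24628/38005, 2556/3455]
step 0: P' = (I − K·H)·P̄ = [4206/38005 -128/3455; -128/3455 424/3455]
step 1: x̄ = F·x = [6976/38005, -16172/7601]
step 1: P̄ = F·P·Fᵀ + Q = [122754/38005 -2612/7601; -2612/7601 18648/7601]
step 1: y = z − H·x̄ = [-58933/38005, 349619/38005]
step 1: S = H·P̄·Hᵀ + R = [1142791/38005 250722/38005; 250722/38005 921559/38005]
step 1: K = P̄·Hᵀ·S⁻¹ = [8378406/26056777 83574/26056777; -2709228/26056777 8276804/26056777]
step 1: x' = x̄ + K·y = [-7440428/26056777, 24903036/26056777]
step 1: P' = (I − K·H)·P̄ = [2792802/26056777 -903076/26056777; -903076/26056777 3059960/26056777]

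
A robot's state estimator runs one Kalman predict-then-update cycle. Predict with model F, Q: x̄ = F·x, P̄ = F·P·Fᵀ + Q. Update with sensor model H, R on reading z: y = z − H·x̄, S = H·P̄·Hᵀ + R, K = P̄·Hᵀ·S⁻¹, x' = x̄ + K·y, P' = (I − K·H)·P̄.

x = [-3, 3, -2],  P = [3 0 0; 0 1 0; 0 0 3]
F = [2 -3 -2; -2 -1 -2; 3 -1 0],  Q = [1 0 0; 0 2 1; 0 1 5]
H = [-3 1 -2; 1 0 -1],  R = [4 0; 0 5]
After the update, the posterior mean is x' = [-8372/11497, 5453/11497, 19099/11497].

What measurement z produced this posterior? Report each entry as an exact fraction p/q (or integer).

z = [-1, -3]

x̄ = F·x = [-11, 7, -12]
P̄ = F·P·Fᵀ + Q = [34 3 21; 3 27 -16; 21 -16 33]
S = H·P̄·Hᵀ + R = [767 4; 4 30]
K = P̄·Hᵀ·S⁻¹ = [-2141/11497 10535/22994; 712/11497 14373/22994; -2151/11497 -4312/11497]
x' − x̄ = [118095/11497, -75026/11497, 157063/11497] = K·y
y = (KᵀK)⁻¹·Kᵀ·(x' − x̄) = [-65, -4]
z = y + H·x̄ = [-65, -4] + [64, 1] = [-1, -3]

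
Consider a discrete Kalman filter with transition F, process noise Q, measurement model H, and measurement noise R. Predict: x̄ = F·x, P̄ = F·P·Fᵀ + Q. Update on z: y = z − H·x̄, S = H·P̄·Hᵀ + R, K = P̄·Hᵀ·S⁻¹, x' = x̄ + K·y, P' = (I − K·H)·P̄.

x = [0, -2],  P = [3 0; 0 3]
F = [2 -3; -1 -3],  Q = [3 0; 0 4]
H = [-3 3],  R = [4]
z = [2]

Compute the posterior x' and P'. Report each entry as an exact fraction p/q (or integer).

x̄ = F·x = [6, 6]
P̄ = F·P·Fᵀ + Q = [42 21; 21 34]
y = z − H·x̄ = [2]
S = H·P̄·Hᵀ + R = [310]
K = P̄·Hᵀ·S⁻¹ = [-63/310; 39/310]
x' = x̄ + K·y = [867/155, 969/155]
P' = (I − K·H)·P̄ = [9051/310 8967/310; 8967/310 9019/310]

x' = [867/155, 969/155]
P' = [9051/310 8967/310; 8967/310 9019/310]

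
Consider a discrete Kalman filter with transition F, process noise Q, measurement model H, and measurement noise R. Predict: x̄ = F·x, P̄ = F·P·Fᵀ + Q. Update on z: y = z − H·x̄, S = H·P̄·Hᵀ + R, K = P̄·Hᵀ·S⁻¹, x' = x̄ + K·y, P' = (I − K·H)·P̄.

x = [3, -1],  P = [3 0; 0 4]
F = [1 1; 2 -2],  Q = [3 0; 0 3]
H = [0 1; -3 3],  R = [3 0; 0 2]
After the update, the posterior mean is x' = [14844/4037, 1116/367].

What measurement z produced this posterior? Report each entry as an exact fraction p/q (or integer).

z = [3, -2]

x̄ = F·x = [2, 8]
P̄ = F·P·Fᵀ + Q = [10 -2; -2 31]
S = H·P̄·Hᵀ + R = [34 99; 99 407]
K = P̄·Hᵀ·S⁻¹ = [250/367 -1026/4037; 256/367 27/367]
x' − x̄ = [6770/4037, -1820/367] = K·y
y = (KᵀK)⁻¹·Kᵀ·(x' − x̄) = [-5, -20]
z = y + H·x̄ = [-5, -20] + [8, 18] = [3, -2]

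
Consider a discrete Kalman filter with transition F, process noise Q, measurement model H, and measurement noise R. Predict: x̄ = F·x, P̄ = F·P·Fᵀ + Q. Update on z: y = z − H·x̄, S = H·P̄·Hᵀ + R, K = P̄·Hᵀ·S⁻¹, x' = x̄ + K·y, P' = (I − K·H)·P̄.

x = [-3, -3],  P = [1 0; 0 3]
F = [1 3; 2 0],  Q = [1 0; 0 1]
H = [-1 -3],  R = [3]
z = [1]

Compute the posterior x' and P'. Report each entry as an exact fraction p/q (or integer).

x' = [-53/89, -41/89]
P' = [1356/89 -417/89; -417/89 156/89]

x̄ = F·x = [-12, -6]
P̄ = F·P·Fᵀ + Q = [29 2; 2 5]
y = z − H·x̄ = [-29]
S = H·P̄·Hᵀ + R = [89]
K = P̄·Hᵀ·S⁻¹ = [-35/89; -17/89]
x' = x̄ + K·y = [-53/89, -41/89]
P' = (I − K·H)·P̄ = [1356/89 -417/89; -417/89 156/89]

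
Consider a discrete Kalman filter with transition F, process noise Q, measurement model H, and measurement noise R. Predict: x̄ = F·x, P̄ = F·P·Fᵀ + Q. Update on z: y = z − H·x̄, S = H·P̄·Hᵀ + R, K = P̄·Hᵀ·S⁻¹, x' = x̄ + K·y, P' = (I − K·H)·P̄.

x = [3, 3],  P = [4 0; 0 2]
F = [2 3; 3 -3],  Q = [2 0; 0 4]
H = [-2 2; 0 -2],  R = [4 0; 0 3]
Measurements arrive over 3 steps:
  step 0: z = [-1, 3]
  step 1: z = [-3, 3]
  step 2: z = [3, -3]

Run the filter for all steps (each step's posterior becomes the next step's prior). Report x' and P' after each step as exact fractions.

step 0: x̄ = F·x = [15, 0]
step 0: P̄ = F·P·Fᵀ + Q = [36 6; 6 58]
step 0: y = z − H·x̄ = [29, 3]
step 0: S = H·P̄·Hᵀ + R = [332 -208; -208 235]
step 0: K = P̄·Hᵀ·S⁻¹ = [-4149/8689 -4116/8689; 78/8689 -4220/8689]
step 0: x' = x̄ + K·y = [-2334/8689, -10398/8689]
step 0: P' = (I − K·H)·P̄ = [14472/8689 6174/8689; 6174/8689 6330/8689]
step 1: x̄ = F·x = [-35862/8689, 24192/8689]
step 1: P̄ = F·P·Fᵀ + Q = [206324/8689 48384/8689; 48384/8689 110842/8689]
step 1: y = z − H·x̄ = [-146175/8689, 74451/8689]
step 1: S = H·P̄·Hᵀ + R = [916348/8689 -249832/8689; -249832/8689 469435/8689]
step 1: K = P̄·Hᵀ·S⁻¹ = [-4962046/10580901 -4821904/10580901; 31229/3526967 -1648940/3526967]
step 1: x' = x̄ + K·y = [-503348/3526967, -4834359/3526967]
step 1: P' = (I − K·H)·P̄ = [17156948/10580901 2410952/3526967; 2410952/3526967 2473410/3526967]
step 2: x̄ = F·x = [-15509773/3526967, 12993033/3526967]
step 2: P̄ = F·P·Fᵀ + Q = [243365936/10580901 19286062/3526967; 19286062/3526967 44442266/3526967]
step 2: y = z − H·x̄ = [-46424711/3526967, 15405165/3526967]
step 2: S = H·P̄·Hᵀ + R = [1086229052/10580901 -100624816/3526967; -100624816/3526967 188349965/3526967]
step 2: K = P̄·Hᵀ·S⁻¹ = [-5778668689/12348793109 -5616123436/12348793109; 113202918/12348793109 -5767060660/12348793109]
step 2: x' = x̄ + K·y = [-2770443354/12348793109, 18812294697/12348793109]
step 2: P' = (I − K·H)·P̄ = [19981522532/12348793109 8424185154/12348793109; 8424185154/12348793109 8650590990/12348793109]

step 0: x' = [-2334/8689, -10398/8689], P' = [14472/8689 6174/8689; 6174/8689 6330/8689]
step 1: x' = [-503348/3526967, -4834359/3526967], P' = [17156948/10580901 2410952/3526967; 2410952/3526967 2473410/3526967]
step 2: x' = [-2770443354/12348793109, 18812294697/12348793109], P' = [19981522532/12348793109 8424185154/12348793109; 8424185154/12348793109 8650590990/12348793109]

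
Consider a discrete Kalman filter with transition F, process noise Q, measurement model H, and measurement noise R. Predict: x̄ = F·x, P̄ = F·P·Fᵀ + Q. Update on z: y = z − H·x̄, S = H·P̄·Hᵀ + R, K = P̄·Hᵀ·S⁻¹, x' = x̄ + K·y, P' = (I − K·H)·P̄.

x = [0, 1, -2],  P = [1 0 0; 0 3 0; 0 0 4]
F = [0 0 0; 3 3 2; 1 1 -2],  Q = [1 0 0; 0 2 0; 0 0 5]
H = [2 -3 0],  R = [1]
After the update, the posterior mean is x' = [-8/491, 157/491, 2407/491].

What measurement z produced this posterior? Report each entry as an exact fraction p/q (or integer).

x̄ = F·x = [0, -1, 5]
P̄ = F·P·Fᵀ + Q = [1 0 0; 0 54 -4; 0 -4 25]
S = H·P̄·Hᵀ + R = [491]
K = P̄·Hᵀ·S⁻¹ = [2/491; -162/491; 12/491]
x' − x̄ = [-8/491, 648/491, -48/491] = K·y
y = (KᵀK)⁻¹·Kᵀ·(x' − x̄) = [-4]
z = y + H·x̄ = [-4] + [3] = [-1]

z = [-1]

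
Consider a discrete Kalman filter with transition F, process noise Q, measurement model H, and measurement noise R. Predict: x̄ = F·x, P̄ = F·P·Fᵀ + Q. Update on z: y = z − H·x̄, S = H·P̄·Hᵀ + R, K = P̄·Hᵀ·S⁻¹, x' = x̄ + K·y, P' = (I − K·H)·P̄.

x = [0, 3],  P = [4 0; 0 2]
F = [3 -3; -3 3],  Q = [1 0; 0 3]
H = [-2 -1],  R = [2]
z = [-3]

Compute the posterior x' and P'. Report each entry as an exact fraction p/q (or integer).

x̄ = F·x = [-9, 9]
P̄ = F·P·Fᵀ + Q = [55 -54; -54 57]
y = z − H·x̄ = [-12]
S = H·P̄·Hᵀ + R = [63]
K = P̄·Hᵀ·S⁻¹ = [-8/9; 17/21]
x' = x̄ + K·y = [5/3, -5/7]
P' = (I − K·H)·P̄ = [47/9 -26/3; -26/3 110/7]

x' = [5/3, -5/7]
P' = [47/9 -26/3; -26/3 110/7]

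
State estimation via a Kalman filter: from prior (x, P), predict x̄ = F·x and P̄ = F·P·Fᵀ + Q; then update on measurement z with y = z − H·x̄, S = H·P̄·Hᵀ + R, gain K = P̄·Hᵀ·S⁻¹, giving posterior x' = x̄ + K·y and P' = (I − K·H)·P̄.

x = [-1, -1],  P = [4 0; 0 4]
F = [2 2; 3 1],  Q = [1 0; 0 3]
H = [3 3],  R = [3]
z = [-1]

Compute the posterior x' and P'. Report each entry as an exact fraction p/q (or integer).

x' = [-189/421, 41/421]
P' = [1218/421 -1153/421; -1153/421 1228/421]

x̄ = F·x = [-4, -4]
P̄ = F·P·Fᵀ + Q = [33 32; 32 43]
y = z − H·x̄ = [23]
S = H·P̄·Hᵀ + R = [1263]
K = P̄·Hᵀ·S⁻¹ = [65/421; 75/421]
x' = x̄ + K·y = [-189/421, 41/421]
P' = (I − K·H)·P̄ = [1218/421 -1153/421; -1153/421 1228/421]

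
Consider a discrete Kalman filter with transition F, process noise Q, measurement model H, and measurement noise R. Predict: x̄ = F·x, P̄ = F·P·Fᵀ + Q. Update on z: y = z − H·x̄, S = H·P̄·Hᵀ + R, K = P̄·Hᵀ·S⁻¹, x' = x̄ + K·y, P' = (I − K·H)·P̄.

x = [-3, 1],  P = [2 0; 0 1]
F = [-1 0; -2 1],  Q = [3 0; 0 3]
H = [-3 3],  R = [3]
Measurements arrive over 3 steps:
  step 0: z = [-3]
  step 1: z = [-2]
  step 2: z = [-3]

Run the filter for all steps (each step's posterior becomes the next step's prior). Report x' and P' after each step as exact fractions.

step 0: x̄ = F·x = [3, 7]
step 0: P̄ = F·P·Fᵀ + Q = [5 4; 4 12]
step 0: y = z − H·x̄ = [-15]
step 0: S = H·P̄·Hᵀ + R = [84]
step 0: K = P̄·Hᵀ·S⁻¹ = [-1/28; 2/7]
step 0: x' = x̄ + K·y = [99/28, 19/7]
step 0: P' = (I − K·H)·P̄ = [137/28 34/7; 34/7 36/7]
step 1: x̄ = F·x = [-99/28, -61/14]
step 1: P̄ = F·P·Fᵀ + Q = [221/28 69/14; 69/14 58/7]
step 1: y = z − H·x̄ = [13/28]
step 1: S = H·P̄·Hᵀ + R = [1677/28]
step 1: K = P̄·Hᵀ·S⁻¹ = [-83/559; 94/559]
step 1: x' = x̄ + K·y = [-155/43, -184/43]
step 1: P' = (I − K·H)·P̄ = [3674/559 3591/559; 3591/559 3685/559]
step 2: x̄ = F·x = [155/43, 126/43]
step 2: P̄ = F·P·Fᵀ + Q = [5351/559 289/43; 289/43 438/43]
step 2: y = z − H·x̄ = [-42/43]
step 2: S = H·P̄·Hᵀ + R = [33456/559]
step 2: K = P̄·Hᵀ·S⁻¹ = [-797/5576; 1937/11152]
step 2: x' = x̄ + K·y = [10439/2788, 15393/5576]
step 2: P' = (I − K·H)·P̄ = [23279/2788 45761/5576; 45761/5576 93459/11152]

step 0: x' = [99/28, 19/7], P' = [137/28 34/7; 34/7 36/7]
step 1: x' = [-155/43, -184/43], P' = [3674/559 3591/559; 3591/559 3685/559]
step 2: x' = [10439/2788, 15393/5576], P' = [23279/2788 45761/5576; 45761/5576 93459/11152]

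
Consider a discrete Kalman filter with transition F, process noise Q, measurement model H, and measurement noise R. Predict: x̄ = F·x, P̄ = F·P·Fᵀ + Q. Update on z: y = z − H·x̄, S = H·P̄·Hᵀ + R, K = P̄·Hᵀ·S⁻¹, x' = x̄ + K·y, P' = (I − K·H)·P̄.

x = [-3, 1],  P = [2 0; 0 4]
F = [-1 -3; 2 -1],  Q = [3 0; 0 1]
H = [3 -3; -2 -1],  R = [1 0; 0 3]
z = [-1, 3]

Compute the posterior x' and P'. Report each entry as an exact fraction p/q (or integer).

x' = [-48384/39227, -37107/39227]
P' = [13255/39227 11749/39227; 11749/39227 14578/39227]

x̄ = F·x = [0, -7]
P̄ = F·P·Fᵀ + Q = [41 8; 8 13]
y = z − H·x̄ = [-22, -4]
S = H·P̄·Hᵀ + R = [343 -183; -183 212]
K = P̄·Hᵀ·S⁻¹ = [4518/39227 -12753/39227; -8487/39227 -12692/39227]
x' = x̄ + K·y = [-48384/39227, -37107/39227]
P' = (I − K·H)·P̄ = [13255/39227 11749/39227; 11749/39227 14578/39227]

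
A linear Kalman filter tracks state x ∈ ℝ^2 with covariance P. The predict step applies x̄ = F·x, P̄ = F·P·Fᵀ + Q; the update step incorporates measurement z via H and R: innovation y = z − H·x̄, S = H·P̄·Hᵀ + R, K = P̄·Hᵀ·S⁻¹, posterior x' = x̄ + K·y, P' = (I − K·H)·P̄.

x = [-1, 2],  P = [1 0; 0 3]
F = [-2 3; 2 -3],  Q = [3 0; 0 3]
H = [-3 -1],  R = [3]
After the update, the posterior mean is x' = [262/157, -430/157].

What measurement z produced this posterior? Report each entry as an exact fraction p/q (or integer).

z = [-2]

x̄ = F·x = [8, -8]
P̄ = F·P·Fᵀ + Q = [34 -31; -31 34]
S = H·P̄·Hᵀ + R = [157]
K = P̄·Hᵀ·S⁻¹ = [-71/157; 59/157]
x' − x̄ = [-994/157, 826/157] = K·y
y = (KᵀK)⁻¹·Kᵀ·(x' − x̄) = [14]
z = y + H·x̄ = [14] + [-16] = [-2]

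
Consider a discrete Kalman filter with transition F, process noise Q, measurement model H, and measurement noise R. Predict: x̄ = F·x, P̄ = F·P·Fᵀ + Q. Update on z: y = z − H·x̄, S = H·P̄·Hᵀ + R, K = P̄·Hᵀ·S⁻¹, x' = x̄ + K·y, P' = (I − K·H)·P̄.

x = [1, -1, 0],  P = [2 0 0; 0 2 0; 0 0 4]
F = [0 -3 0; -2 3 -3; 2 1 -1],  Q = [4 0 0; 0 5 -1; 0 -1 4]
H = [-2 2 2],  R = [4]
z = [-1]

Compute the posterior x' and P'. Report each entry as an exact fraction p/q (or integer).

x' = [223/174, -259/174, 259/116]
P' = [856/87 596/87 79/29; 596/87 1411/87 -256/29; 79/29 -256/29 681/58]

x̄ = F·x = [3, -5, 1]
P̄ = F·P·Fᵀ + Q = [22 -18 -6; -18 67 9; -6 9 18]
y = z − H·x̄ = [13]
S = H·P̄·Hᵀ + R = [696]
K = P̄·Hᵀ·S⁻¹ = [-23/174; 47/174; 11/116]
x' = x̄ + K·y = [223/174, -259/174, 259/116]
P' = (I − K·H)·P̄ = [856/87 596/87 79/29; 596/87 1411/87 -256/29; 79/29 -256/29 681/58]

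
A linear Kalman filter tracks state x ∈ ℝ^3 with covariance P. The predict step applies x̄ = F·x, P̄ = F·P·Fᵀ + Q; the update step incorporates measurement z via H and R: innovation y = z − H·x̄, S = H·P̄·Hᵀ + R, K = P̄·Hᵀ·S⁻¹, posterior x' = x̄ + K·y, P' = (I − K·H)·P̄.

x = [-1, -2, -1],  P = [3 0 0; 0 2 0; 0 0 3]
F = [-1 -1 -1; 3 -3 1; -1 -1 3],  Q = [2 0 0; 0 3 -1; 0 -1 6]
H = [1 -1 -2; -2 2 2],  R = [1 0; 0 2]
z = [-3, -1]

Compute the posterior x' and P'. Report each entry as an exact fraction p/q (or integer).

x' = [12348/2953, 2813/5906, 19417/5906]
P' = [19098/2953 17670/2953 920/2953; 17670/2953 48715/5906 -8923/5906; 920/2953 -8923/5906 8117/5906]

x̄ = F·x = [4, 2, 0]
P̄ = F·P·Fᵀ + Q = [10 -6 -4; -6 51 5; -4 5 38]
y = z − H·x̄ = [-5, 3]
S = H·P̄·Hᵀ + R = [262 -352; -352 518]
K = P̄·Hᵀ·S⁻¹ = [-412/2953 -508/2953; 4471/5906 2226/2953; -5471/5906 -1323/2953]
x' = x̄ + K·y = [12348/2953, 2813/5906, 19417/5906]
P' = (I − K·H)·P̄ = [19098/2953 17670/2953 920/2953; 17670/2953 48715/5906 -8923/5906; 920/2953 -8923/5906 8117/5906]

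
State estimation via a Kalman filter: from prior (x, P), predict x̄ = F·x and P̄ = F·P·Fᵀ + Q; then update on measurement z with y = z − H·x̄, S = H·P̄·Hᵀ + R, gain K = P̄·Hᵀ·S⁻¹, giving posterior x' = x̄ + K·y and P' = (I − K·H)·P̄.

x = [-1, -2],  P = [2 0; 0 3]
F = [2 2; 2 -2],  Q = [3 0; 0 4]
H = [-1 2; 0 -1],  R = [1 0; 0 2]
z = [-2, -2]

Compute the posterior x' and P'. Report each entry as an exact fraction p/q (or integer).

x̄ = F·x = [-6, 2]
P̄ = F·P·Fᵀ + Q = [23 -4; -4 24]
y = z − H·x̄ = [-12, 0]
S = H·P̄·Hᵀ + R = [136 -52; -52 26]
K = P̄·Hᵀ·S⁻¹ = [-23/32 -267/208; 1/8 -35/52]
x' = x̄ + K·y = [21/8, 1/2]
P' = (I − K·H)·P̄ = [2435/416 267/104; 267/104 35/26]

x' = [21/8, 1/2]
P' = [2435/416 267/104; 267/104 35/26]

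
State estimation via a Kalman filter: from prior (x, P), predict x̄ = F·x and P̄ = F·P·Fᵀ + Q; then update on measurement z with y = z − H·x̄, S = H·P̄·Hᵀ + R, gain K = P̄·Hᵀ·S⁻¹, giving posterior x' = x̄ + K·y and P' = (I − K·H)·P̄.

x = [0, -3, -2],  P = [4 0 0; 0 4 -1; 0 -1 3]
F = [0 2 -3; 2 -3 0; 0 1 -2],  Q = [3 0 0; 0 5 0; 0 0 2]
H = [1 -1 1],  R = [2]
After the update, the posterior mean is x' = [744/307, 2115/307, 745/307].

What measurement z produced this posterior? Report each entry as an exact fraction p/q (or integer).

z = [-2]

x̄ = F·x = [0, 9, 1]
P̄ = F·P·Fᵀ + Q = [58 -33 33; -33 57 -18; 33 -18 22]
S = H·P̄·Hᵀ + R = [307]
K = P̄·Hᵀ·S⁻¹ = [124/307; -108/307; 73/307]
x' − x̄ = [744/307, -648/307, 438/307] = K·y
y = (KᵀK)⁻¹·Kᵀ·(x' − x̄) = [6]
z = y + H·x̄ = [6] + [-8] = [-2]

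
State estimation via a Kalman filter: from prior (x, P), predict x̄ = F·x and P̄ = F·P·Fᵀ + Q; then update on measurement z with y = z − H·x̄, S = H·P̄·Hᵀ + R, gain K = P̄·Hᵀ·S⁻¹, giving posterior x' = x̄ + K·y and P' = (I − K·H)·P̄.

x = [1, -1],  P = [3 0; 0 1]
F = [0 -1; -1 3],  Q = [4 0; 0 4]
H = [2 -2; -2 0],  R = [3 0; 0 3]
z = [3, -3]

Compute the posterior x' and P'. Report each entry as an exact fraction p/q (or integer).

x' = [1791/1529, -72/139]
P' = [897/1529 75/139; 75/139 168/139]

x̄ = F·x = [1, -4]
P̄ = F·P·Fᵀ + Q = [5 -3; -3 16]
y = z − H·x̄ = [-7, -1]
S = H·P̄·Hᵀ + R = [111 -32; -32 23]
K = P̄·Hᵀ·S⁻¹ = [48/1529 -598/1529; -62/139 -50/139]
x' = x̄ + K·y = [1791/1529, -72/139]
P' = (I − K·H)·P̄ = [897/1529 75/139; 75/139 168/139]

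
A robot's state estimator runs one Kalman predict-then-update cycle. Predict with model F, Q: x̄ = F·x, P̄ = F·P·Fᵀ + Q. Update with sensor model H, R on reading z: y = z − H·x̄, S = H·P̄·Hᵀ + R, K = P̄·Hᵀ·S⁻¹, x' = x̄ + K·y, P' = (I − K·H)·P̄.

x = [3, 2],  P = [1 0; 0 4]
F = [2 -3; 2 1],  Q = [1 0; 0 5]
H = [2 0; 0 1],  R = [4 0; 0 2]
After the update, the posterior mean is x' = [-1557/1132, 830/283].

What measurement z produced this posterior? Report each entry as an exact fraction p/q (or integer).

z = [-3, 2]

x̄ = F·x = [0, 8]
P̄ = F·P·Fᵀ + Q = [41 -8; -8 13]
S = H·P̄·Hᵀ + R = [168 -16; -16 15]
K = P̄·Hᵀ·S⁻¹ = [551/1132 -4/283; -4/283 241/283]
x' − x̄ = [-1557/1132, -1434/283] = K·y
y = (KᵀK)⁻¹·Kᵀ·(x' − x̄) = [-3, -6]
z = y + H·x̄ = [-3, -6] + [0, 8] = [-3, 2]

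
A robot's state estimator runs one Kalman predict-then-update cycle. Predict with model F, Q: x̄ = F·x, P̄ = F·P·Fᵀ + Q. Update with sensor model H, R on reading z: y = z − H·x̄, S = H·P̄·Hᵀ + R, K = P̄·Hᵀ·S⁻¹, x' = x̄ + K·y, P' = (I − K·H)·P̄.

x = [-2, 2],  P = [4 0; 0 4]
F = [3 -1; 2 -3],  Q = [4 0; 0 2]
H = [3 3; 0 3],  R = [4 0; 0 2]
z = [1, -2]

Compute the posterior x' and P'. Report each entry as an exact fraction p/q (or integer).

x' = [1130/1217, -15149/23123]
P' = [772/1217 -252/1217; -252/1217 4968/23123]

x̄ = F·x = [-8, -10]
P̄ = F·P·Fᵀ + Q = [44 36; 36 54]
y = z − H·x̄ = [55, 28]
S = H·P̄·Hᵀ + R = [1534 810; 810 488]
K = P̄·Hᵀ·S⁻¹ = [390/1217 -378/1217; 135/23123 7452/23123]
x' = x̄ + K·y = [1130/1217, -15149/23123]
P' = (I − K·H)·P̄ = [772/1217 -252/1217; -252/1217 4968/23123]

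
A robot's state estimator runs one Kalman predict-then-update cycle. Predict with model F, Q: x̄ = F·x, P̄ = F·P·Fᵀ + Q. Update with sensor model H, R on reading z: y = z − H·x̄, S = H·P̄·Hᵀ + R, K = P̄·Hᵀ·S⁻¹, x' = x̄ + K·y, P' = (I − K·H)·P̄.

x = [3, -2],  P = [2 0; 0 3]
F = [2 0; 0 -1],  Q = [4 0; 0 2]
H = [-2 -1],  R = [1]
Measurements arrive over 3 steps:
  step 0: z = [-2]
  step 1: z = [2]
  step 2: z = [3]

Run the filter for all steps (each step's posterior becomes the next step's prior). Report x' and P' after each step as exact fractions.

step 0: x̄ = F·x = [6, 2]
step 0: P̄ = F·P·Fᵀ + Q = [12 0; 0 5]
step 0: y = z − H·x̄ = [12]
step 0: S = H·P̄·Hᵀ + R = [54]
step 0: K = P̄·Hᵀ·S⁻¹ = [-4/9; -5/54]
step 0: x' = x̄ + K·y = [2/3, 8/9]
step 0: P' = (I − K·H)·P̄ = [4/3 -20/9; -20/9 245/54]
step 1: x̄ = F·x = [4/3, -8/9]
step 1: P̄ = F·P·Fᵀ + Q = [28/3 40/9; 40/9 353/54]
step 1: y = z − H·x̄ = [34/9]
step 1: S = H·P̄·Hᵀ + R = [3383/54]
step 1: K = P̄·Hᵀ·S⁻¹ = [-1248/3383; -49/199]
step 1: x' = x̄ + K·y = [-12/199, -362/199]
step 1: P' = (I − K·H)·P̄ = [2732/3383 -248/199; -248/199 545/199]
step 2: x̄ = F·x = [-24/199, 362/199]
step 2: P̄ = F·P·Fᵀ + Q = [24460/3383 496/199; 496/199 943/199]
step 2: y = z − H·x̄ = [911/199]
step 2: S = H·P̄·Hᵀ + R = [150982/3383]
step 2: K = P̄·Hᵀ·S⁻¹ = [-28676/75491; -32895/150982]
step 2: x' = x̄ + K·y = [-140380/75491, 124061/150982]
step 2: P' = (I − K·H)·P̄ = [59676/75491 -90676/75491; -90676/75491 395599/150982]

step 0: x' = [2/3, 8/9], P' = [4/3 -20/9; -20/9 245/54]
step 1: x' = [-12/199, -362/199], P' = [2732/3383 -248/199; -248/199 545/199]
step 2: x' = [-140380/75491, 124061/150982], P' = [59676/75491 -90676/75491; -90676/75491 395599/150982]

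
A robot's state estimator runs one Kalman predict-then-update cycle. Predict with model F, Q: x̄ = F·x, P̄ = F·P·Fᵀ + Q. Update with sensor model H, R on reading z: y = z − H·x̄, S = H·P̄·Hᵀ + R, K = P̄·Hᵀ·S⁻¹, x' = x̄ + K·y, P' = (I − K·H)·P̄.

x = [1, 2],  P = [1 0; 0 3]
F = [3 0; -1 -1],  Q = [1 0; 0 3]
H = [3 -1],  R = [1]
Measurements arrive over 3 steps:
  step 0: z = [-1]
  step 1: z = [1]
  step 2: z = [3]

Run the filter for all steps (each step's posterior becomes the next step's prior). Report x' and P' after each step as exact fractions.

step 0: x̄ = F·x = [3, -3]
step 0: P̄ = F·P·Fᵀ + Q = [10 -3; -3 7]
step 0: y = z − H·x̄ = [-13]
step 0: S = H·P̄·Hᵀ + R = [116]
step 0: K = P̄·Hᵀ·S⁻¹ = [33/116; -4/29]
step 0: x' = x̄ + K·y = [-81/116, -35/29]
step 0: P' = (I − K·H)·P̄ = [71/116 45/29; 45/29 139/29]
step 1: x̄ = F·x = [-243/116, 221/116]
step 1: P̄ = F·P·Fᵀ + Q = [755/116 -753/116; -753/116 1335/116]
step 1: y = z − H·x̄ = [533/58]
step 1: S = H·P̄·Hᵀ + R = [3191/29]
step 1: K = P̄·Hᵀ·S⁻¹ = [1509/6382; -1797/6382]
step 1: x' = x̄ + K·y = [249/3191, -4355/6382]
step 1: P' = (I − K·H)·P̄ = [1139/3191 5325/6382; 5325/6382 8886/3191]
step 2: x̄ = F·x = [747/3191, 3857/6382]
step 2: P̄ = F·P·Fᵀ + Q = [13442/3191 -22809/6382; -22809/6382 24923/3191]
step 2: y = z − H·x̄ = [18521/6382]
step 2: S = H·P̄·Hᵀ + R = [217519/3191]
step 2: K = P̄·Hᵀ·S⁻¹ = [103461/435038; -118273/435038]
step 2: x' = x̄ + K·y = [804183/870076, -160637/870076]
step 2: P' = (I − K·H)·P̄ = [310681/870076 725121/870076; 725121/870076 2411909/870076]

step 0: x' = [-81/116, -35/29], P' = [71/116 45/29; 45/29 139/29]
step 1: x' = [249/3191, -4355/6382], P' = [1139/3191 5325/6382; 5325/6382 8886/3191]
step 2: x' = [804183/870076, -160637/870076], P' = [310681/870076 725121/870076; 725121/870076 2411909/870076]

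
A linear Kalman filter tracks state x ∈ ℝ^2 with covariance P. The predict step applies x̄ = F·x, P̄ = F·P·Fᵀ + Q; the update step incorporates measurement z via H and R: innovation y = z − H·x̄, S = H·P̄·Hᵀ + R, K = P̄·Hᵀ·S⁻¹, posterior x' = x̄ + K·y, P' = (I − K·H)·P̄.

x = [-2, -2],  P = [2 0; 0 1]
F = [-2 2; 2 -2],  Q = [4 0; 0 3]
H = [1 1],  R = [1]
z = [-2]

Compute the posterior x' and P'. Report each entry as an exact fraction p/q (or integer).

x' = [-1, -3/4]
P' = [14 -27/2; -27/2 111/8]

x̄ = F·x = [0, 0]
P̄ = F·P·Fᵀ + Q = [16 -12; -12 15]
y = z − H·x̄ = [-2]
S = H·P̄·Hᵀ + R = [8]
K = P̄·Hᵀ·S⁻¹ = [1/2; 3/8]
x' = x̄ + K·y = [-1, -3/4]
P' = (I − K·H)·P̄ = [14 -27/2; -27/2 111/8]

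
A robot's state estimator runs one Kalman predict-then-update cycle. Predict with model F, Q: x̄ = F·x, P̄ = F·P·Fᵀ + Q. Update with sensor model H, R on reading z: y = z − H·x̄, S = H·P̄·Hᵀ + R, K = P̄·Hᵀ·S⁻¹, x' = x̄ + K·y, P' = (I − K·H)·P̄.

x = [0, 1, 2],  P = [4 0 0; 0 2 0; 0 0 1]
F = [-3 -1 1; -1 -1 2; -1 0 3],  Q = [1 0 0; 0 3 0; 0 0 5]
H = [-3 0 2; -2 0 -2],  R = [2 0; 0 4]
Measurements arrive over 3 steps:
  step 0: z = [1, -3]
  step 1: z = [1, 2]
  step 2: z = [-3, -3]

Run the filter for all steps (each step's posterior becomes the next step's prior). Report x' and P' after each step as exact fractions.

step 0: x̄ = F·x = [1, 3, 6]
step 0: P̄ = F·P·Fᵀ + Q = [40 16 15; 16 13 10; 15 10 18]
step 0: y = z − H·x̄ = [-8, 11]
step 0: S = H·P̄·Hᵀ + R = [254 198; 198 356]
step 0: K = P̄·Hᵀ·S⁻¹ = [-513/2561 -506/2561; 82/12805 -1916/12805; 2466/12805 -7491/25610]
step 0: x' = x̄ + K·y = [1099/2561, 16683/12805, 31803/25610]
step 0: P' = (I − K·H)·P̄ = [610/2561 300/2561 402/2561; 300/2561 69129/12805 2332/12805; 402/2561 2332/12805 5481/12805]
step 1: x̄ = F·x = [-34533/25610, 1925/2561, 84419/25610]
step 1: P̄ = F·P·Fᵀ + Q = [107141/12805 14835/2561 -3/12805; 14835/2561 23630/2561 4078/2561; -3/12805 4078/2561 104344/12805]
step 1: y = z − H·x̄ = [-246827/25610, 75496/12805]
step 1: S = H·P̄·Hᵀ + R = [1407291/12805 225464/12805; 225464/12805 897136/12805]
step 1: K = P̄·Hᵀ·S⁻¹ = [-167383/844883 -638919/3379532; -587700/5914181 -8792815/47313448; 1143498/5914181 -13304567/47313448]
step 1: x' = x̄ + K·y = [-467771/844883, 3629544/5914181, -2662033/11828362]
step 1: P' = (I − K·H)·P̄ = [194737/844883 318389/1689766 249445/1689766; 318389/1689766 119976825/23656724 4335369/23656724; 249445/1689766 4335369/23656724 9812337/23656724]
step 2: x̄ = F·x = [106871/129982, -3017180/5914181, -1437305/11828362]
step 2: P̄ = F·P·Fᵀ + Q = [548462/64991 749107/129982 12769/129982; 749107/129982 213253477/23656724 38316847/23656724; 12769/129982 38316847/23656724 191093909/23656724]
step 2: y = z − H·x̄ = [-3434693/11828362, -9454587/5914181]
step 2: S = H·P̄·Hᵀ + R = [645140775/5914181 109528322/5914181; 109528322/5914181 419038717/5914181]
step 2: K = P̄·Hᵀ·S⁻¹ = [-8656381973/43681874011 -8264073511/43681874011; -4270260173/43681874011 -15974178307/87363748022; 8437325329/43681874011 -24573163889/87363748022]
step 2: x' = x̄ + K·y = [51639985677/43681874011, -8276366751/43681874011, 23767503511/87363748022]
step 2: P' = (I − K·H)·P̄ = [10073811598/43681874011 8097775392/43681874011 6454335424/43681874011; 8097775392/43681874011 215837518519/43681874011 7876402915/43681874011; 6454335424/43681874011 7876402915/43681874011 18118828465/43681874011]

step 0: x' = [1099/2561, 16683/12805, 31803/25610], P' = [610/2561 300/2561 402/2561; 300/2561 69129/12805 2332/12805; 402/2561 2332/12805 5481/12805]
step 1: x' = [-467771/844883, 3629544/5914181, -2662033/11828362], P' = [194737/844883 318389/1689766 249445/1689766; 318389/1689766 119976825/23656724 4335369/23656724; 249445/1689766 4335369/23656724 9812337/23656724]
step 2: x' = [51639985677/43681874011, -8276366751/43681874011, 23767503511/87363748022], P' = [10073811598/43681874011 8097775392/43681874011 6454335424/43681874011; 8097775392/43681874011 215837518519/43681874011 7876402915/43681874011; 6454335424/43681874011 7876402915/43681874011 18118828465/43681874011]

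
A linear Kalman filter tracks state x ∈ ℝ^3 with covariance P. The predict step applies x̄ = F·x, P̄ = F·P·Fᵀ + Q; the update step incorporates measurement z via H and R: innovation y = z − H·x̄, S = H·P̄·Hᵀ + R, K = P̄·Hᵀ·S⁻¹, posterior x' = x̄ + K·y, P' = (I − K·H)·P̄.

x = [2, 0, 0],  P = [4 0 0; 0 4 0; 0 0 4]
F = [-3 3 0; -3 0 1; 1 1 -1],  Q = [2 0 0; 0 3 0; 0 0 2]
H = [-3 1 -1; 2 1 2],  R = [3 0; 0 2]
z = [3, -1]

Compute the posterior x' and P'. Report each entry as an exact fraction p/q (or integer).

x̄ = F·x = [-6, -6, 2]
P̄ = F·P·Fᵀ + Q = [74 36 0; 36 43 -16; 0 -16 14]
y = z − H·x̄ = [-7, 13]
S = H·P̄·Hᵀ + R = [542 -481; -481 477]
K = P̄·Hᵀ·S⁻¹ = [-218/27173 10262/27173; 16550/27173 21417/27173; -8538/27173 -7926/27173]
x' = x̄ + K·y = [-28106/27173, -467/27173, 11074/27173]
P' = (I − K·H)·P̄ = [82046/27173 115800/27173 -129684/27173; 115800/27173 201778/27173 -195272/27173; -129684/27173 -195272/27173 219394/27173]

x' = [-28106/27173, -467/27173, 11074/27173]
P' = [82046/27173 115800/27173 -129684/27173; 115800/27173 201778/27173 -195272/27173; -129684/27173 -195272/27173 219394/27173]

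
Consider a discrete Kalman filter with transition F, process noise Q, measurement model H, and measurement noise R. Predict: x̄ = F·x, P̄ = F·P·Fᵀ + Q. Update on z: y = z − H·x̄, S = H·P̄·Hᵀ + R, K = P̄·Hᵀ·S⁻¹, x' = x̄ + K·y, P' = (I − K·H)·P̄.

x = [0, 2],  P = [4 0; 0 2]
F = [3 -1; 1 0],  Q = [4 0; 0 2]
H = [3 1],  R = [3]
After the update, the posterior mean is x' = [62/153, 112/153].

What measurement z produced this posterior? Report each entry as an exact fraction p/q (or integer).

x̄ = F·x = [-2, 0]
P̄ = F·P·Fᵀ + Q = [42 12; 12 6]
S = H·P̄·Hᵀ + R = [459]
K = P̄·Hᵀ·S⁻¹ = [46/153; 14/153]
x' − x̄ = [368/153, 112/153] = K·y
y = (KᵀK)⁻¹·Kᵀ·(x' − x̄) = [8]
z = y + H·x̄ = [8] + [-6] = [2]

z = [2]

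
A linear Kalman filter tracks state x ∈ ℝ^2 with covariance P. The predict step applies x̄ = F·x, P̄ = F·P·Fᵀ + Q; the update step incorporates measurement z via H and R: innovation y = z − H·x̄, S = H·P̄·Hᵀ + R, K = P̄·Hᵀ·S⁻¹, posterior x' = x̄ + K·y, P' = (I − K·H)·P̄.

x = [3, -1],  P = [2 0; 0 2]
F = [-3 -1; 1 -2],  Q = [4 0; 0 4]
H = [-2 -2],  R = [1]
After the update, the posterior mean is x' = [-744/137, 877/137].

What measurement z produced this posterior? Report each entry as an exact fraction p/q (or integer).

z = [-2]

x̄ = F·x = [-8, 5]
P̄ = F·P·Fᵀ + Q = [24 -2; -2 14]
S = H·P̄·Hᵀ + R = [137]
K = P̄·Hᵀ·S⁻¹ = [-44/137; -24/137]
x' − x̄ = [352/137, 192/137] = K·y
y = (KᵀK)⁻¹·Kᵀ·(x' − x̄) = [-8]
z = y + H·x̄ = [-8] + [6] = [-2]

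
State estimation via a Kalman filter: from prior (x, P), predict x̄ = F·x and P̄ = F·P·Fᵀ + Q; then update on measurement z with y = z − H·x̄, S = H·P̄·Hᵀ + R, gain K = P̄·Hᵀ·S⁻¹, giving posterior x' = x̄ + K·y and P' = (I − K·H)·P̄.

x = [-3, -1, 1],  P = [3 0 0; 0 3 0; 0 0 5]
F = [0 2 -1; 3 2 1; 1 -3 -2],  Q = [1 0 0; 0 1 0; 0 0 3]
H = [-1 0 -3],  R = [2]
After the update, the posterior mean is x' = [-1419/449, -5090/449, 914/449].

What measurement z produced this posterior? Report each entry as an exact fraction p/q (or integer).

z = [-3]

x̄ = F·x = [-3, -10, -2]
P̄ = F·P·Fᵀ + Q = [18 7 -8; 7 45 -19; -8 -19 53]
S = H·P̄·Hᵀ + R = [449]
K = P̄·Hᵀ·S⁻¹ = [6/449; 50/449; -151/449]
x' − x̄ = [-72/449, -600/449, 1812/449] = K·y
y = (KᵀK)⁻¹·Kᵀ·(x' − x̄) = [-12]
z = y + H·x̄ = [-12] + [9] = [-3]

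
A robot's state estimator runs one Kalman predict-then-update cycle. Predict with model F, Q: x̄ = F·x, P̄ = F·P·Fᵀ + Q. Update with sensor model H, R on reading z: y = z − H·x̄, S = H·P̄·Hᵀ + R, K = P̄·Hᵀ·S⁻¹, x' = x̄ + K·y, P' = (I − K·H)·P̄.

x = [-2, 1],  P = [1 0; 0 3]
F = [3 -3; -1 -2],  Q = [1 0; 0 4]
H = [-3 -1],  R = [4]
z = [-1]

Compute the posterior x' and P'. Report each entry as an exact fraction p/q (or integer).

x̄ = F·x = [-9, 0]
P̄ = F·P·Fᵀ + Q = [37 15; 15 17]
y = z − H·x̄ = [-28]
S = H·P̄·Hᵀ + R = [444]
K = P̄·Hᵀ·S⁻¹ = [-21/74; -31/222]
x' = x̄ + K·y = [-39/37, 434/111]
P' = (I − K·H)·P̄ = [46/37 -96/37; -96/37 926/111]

x' = [-39/37, 434/111]
P' = [46/37 -96/37; -96/37 926/111]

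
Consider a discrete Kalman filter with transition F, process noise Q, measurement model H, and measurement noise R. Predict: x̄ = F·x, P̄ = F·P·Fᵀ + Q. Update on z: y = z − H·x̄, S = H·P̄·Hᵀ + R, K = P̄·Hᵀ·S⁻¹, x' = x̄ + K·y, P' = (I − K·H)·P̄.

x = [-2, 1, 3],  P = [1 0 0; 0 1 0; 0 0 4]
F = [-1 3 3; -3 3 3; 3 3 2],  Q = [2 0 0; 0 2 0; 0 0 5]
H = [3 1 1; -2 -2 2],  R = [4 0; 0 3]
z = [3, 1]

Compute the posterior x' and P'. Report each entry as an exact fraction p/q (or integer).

x' = [60094/208373, 14030/18943, 278691/208373]
P' = [130596/208373 -15984/18943 -57396/208373; -15984/18943 38856/18943 17928/18943; -57396/208373 17928/18943 227184/208373]

x̄ = F·x = [14, 18, 3]
P̄ = F·P·Fᵀ + Q = [48 48 30; 48 56 24; 30 24 39]
y = z − H·x̄ = [-60, 59]
S = H·P̄·Hᵀ + R = [1047 -586; -586 527]
K = P̄·Hᵀ·S⁻¹ = [39642/208373 -8112/208373; 2208/18943 -3296/18943; 63051/208373 58248/208373]
x' = x̄ + K·y = [60094/208373, 14030/18943, 278691/208373]
P' = (I − K·H)·P̄ = [130596/208373 -15984/18943 -57396/208373; -15984/18943 38856/18943 17928/18943; -57396/208373 17928/18943 227184/208373]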